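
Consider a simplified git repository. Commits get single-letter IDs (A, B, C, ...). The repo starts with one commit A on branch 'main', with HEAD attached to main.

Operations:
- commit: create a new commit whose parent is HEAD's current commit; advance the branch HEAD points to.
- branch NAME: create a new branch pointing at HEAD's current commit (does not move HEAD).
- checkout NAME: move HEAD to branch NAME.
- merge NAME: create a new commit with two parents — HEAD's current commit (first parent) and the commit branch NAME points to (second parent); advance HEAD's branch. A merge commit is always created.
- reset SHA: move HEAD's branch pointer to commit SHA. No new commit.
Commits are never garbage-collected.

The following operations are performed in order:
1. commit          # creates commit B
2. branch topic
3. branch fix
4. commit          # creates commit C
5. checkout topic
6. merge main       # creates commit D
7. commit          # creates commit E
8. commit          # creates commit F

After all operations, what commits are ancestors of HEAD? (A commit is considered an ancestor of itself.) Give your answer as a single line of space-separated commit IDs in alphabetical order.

Answer: A B C D E F

Derivation:
After op 1 (commit): HEAD=main@B [main=B]
After op 2 (branch): HEAD=main@B [main=B topic=B]
After op 3 (branch): HEAD=main@B [fix=B main=B topic=B]
After op 4 (commit): HEAD=main@C [fix=B main=C topic=B]
After op 5 (checkout): HEAD=topic@B [fix=B main=C topic=B]
After op 6 (merge): HEAD=topic@D [fix=B main=C topic=D]
After op 7 (commit): HEAD=topic@E [fix=B main=C topic=E]
After op 8 (commit): HEAD=topic@F [fix=B main=C topic=F]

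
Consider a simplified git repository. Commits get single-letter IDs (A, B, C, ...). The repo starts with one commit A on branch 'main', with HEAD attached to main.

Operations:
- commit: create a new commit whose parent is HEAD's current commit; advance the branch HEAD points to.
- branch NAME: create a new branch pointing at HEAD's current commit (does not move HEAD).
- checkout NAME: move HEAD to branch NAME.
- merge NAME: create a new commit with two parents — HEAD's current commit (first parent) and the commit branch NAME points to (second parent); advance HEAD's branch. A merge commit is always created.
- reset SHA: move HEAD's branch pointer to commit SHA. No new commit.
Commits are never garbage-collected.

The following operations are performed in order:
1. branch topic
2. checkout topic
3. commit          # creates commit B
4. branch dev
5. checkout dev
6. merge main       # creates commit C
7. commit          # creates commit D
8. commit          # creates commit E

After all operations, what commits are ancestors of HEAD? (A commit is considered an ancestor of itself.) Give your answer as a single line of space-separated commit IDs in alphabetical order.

Answer: A B C D E

Derivation:
After op 1 (branch): HEAD=main@A [main=A topic=A]
After op 2 (checkout): HEAD=topic@A [main=A topic=A]
After op 3 (commit): HEAD=topic@B [main=A topic=B]
After op 4 (branch): HEAD=topic@B [dev=B main=A topic=B]
After op 5 (checkout): HEAD=dev@B [dev=B main=A topic=B]
After op 6 (merge): HEAD=dev@C [dev=C main=A topic=B]
After op 7 (commit): HEAD=dev@D [dev=D main=A topic=B]
After op 8 (commit): HEAD=dev@E [dev=E main=A topic=B]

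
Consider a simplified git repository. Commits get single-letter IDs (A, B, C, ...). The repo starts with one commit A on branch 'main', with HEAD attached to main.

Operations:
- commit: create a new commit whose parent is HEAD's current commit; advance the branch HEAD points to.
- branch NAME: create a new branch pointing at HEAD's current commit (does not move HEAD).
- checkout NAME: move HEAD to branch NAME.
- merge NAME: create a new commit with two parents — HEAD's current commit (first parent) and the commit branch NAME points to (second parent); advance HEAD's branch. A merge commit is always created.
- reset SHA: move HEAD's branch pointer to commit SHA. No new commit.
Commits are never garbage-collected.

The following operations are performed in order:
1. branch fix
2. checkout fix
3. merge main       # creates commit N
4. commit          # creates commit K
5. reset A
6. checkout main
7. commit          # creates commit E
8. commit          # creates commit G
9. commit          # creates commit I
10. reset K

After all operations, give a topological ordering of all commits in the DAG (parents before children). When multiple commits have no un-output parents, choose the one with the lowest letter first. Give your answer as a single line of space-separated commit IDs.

Answer: A E G I N K

Derivation:
After op 1 (branch): HEAD=main@A [fix=A main=A]
After op 2 (checkout): HEAD=fix@A [fix=A main=A]
After op 3 (merge): HEAD=fix@N [fix=N main=A]
After op 4 (commit): HEAD=fix@K [fix=K main=A]
After op 5 (reset): HEAD=fix@A [fix=A main=A]
After op 6 (checkout): HEAD=main@A [fix=A main=A]
After op 7 (commit): HEAD=main@E [fix=A main=E]
After op 8 (commit): HEAD=main@G [fix=A main=G]
After op 9 (commit): HEAD=main@I [fix=A main=I]
After op 10 (reset): HEAD=main@K [fix=A main=K]
commit A: parents=[]
commit E: parents=['A']
commit G: parents=['E']
commit I: parents=['G']
commit K: parents=['N']
commit N: parents=['A', 'A']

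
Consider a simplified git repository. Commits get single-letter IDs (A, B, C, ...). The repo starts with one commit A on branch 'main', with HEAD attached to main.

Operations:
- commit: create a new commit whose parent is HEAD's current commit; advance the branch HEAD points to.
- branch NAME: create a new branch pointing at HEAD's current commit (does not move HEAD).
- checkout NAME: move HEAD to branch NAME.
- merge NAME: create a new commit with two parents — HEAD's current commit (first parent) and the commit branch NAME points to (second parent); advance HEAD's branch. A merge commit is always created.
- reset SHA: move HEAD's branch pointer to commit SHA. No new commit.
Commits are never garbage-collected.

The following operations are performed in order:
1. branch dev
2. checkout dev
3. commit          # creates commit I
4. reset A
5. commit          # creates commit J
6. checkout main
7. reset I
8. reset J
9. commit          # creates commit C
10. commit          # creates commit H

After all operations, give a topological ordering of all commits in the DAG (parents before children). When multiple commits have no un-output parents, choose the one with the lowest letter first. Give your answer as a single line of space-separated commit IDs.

After op 1 (branch): HEAD=main@A [dev=A main=A]
After op 2 (checkout): HEAD=dev@A [dev=A main=A]
After op 3 (commit): HEAD=dev@I [dev=I main=A]
After op 4 (reset): HEAD=dev@A [dev=A main=A]
After op 5 (commit): HEAD=dev@J [dev=J main=A]
After op 6 (checkout): HEAD=main@A [dev=J main=A]
After op 7 (reset): HEAD=main@I [dev=J main=I]
After op 8 (reset): HEAD=main@J [dev=J main=J]
After op 9 (commit): HEAD=main@C [dev=J main=C]
After op 10 (commit): HEAD=main@H [dev=J main=H]
commit A: parents=[]
commit C: parents=['J']
commit H: parents=['C']
commit I: parents=['A']
commit J: parents=['A']

Answer: A I J C H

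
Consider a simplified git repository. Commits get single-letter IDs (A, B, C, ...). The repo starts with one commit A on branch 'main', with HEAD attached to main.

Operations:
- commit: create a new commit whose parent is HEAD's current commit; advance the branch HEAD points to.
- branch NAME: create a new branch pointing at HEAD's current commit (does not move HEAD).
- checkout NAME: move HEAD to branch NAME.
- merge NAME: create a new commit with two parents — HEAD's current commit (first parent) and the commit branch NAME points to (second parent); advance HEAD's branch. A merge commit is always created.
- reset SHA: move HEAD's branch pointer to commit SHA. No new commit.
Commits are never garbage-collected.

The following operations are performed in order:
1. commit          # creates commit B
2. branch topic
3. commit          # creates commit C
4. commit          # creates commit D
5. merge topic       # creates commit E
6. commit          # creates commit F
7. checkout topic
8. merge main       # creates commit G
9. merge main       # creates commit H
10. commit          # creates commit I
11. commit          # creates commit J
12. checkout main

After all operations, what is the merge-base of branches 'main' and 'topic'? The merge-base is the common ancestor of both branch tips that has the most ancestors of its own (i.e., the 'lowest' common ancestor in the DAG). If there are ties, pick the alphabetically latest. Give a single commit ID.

Answer: F

Derivation:
After op 1 (commit): HEAD=main@B [main=B]
After op 2 (branch): HEAD=main@B [main=B topic=B]
After op 3 (commit): HEAD=main@C [main=C topic=B]
After op 4 (commit): HEAD=main@D [main=D topic=B]
After op 5 (merge): HEAD=main@E [main=E topic=B]
After op 6 (commit): HEAD=main@F [main=F topic=B]
After op 7 (checkout): HEAD=topic@B [main=F topic=B]
After op 8 (merge): HEAD=topic@G [main=F topic=G]
After op 9 (merge): HEAD=topic@H [main=F topic=H]
After op 10 (commit): HEAD=topic@I [main=F topic=I]
After op 11 (commit): HEAD=topic@J [main=F topic=J]
After op 12 (checkout): HEAD=main@F [main=F topic=J]
ancestors(main=F): ['A', 'B', 'C', 'D', 'E', 'F']
ancestors(topic=J): ['A', 'B', 'C', 'D', 'E', 'F', 'G', 'H', 'I', 'J']
common: ['A', 'B', 'C', 'D', 'E', 'F']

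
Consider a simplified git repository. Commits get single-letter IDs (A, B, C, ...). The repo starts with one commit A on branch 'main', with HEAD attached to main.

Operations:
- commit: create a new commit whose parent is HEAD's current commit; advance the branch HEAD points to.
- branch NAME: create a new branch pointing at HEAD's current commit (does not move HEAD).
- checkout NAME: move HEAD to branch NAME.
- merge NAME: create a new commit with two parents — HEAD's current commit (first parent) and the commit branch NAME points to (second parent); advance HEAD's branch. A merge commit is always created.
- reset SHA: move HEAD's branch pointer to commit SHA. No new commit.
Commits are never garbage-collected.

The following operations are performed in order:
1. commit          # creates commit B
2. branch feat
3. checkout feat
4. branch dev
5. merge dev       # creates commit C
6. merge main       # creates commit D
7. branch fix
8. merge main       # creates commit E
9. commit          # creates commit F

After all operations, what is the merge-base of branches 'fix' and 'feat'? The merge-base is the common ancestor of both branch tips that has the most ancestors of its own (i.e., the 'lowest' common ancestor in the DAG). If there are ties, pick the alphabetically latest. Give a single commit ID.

After op 1 (commit): HEAD=main@B [main=B]
After op 2 (branch): HEAD=main@B [feat=B main=B]
After op 3 (checkout): HEAD=feat@B [feat=B main=B]
After op 4 (branch): HEAD=feat@B [dev=B feat=B main=B]
After op 5 (merge): HEAD=feat@C [dev=B feat=C main=B]
After op 6 (merge): HEAD=feat@D [dev=B feat=D main=B]
After op 7 (branch): HEAD=feat@D [dev=B feat=D fix=D main=B]
After op 8 (merge): HEAD=feat@E [dev=B feat=E fix=D main=B]
After op 9 (commit): HEAD=feat@F [dev=B feat=F fix=D main=B]
ancestors(fix=D): ['A', 'B', 'C', 'D']
ancestors(feat=F): ['A', 'B', 'C', 'D', 'E', 'F']
common: ['A', 'B', 'C', 'D']

Answer: D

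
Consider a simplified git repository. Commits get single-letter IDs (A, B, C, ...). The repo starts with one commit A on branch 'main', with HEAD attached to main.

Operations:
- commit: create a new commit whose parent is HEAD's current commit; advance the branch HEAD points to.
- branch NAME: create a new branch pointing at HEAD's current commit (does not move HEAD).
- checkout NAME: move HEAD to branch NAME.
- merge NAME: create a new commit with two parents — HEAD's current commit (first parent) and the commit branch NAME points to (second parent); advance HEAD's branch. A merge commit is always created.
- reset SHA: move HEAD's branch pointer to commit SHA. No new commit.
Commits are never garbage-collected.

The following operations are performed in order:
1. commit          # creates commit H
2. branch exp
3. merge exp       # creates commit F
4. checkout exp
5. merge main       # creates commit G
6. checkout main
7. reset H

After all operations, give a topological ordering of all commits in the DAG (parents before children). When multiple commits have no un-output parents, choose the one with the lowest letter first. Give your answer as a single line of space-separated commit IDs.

After op 1 (commit): HEAD=main@H [main=H]
After op 2 (branch): HEAD=main@H [exp=H main=H]
After op 3 (merge): HEAD=main@F [exp=H main=F]
After op 4 (checkout): HEAD=exp@H [exp=H main=F]
After op 5 (merge): HEAD=exp@G [exp=G main=F]
After op 6 (checkout): HEAD=main@F [exp=G main=F]
After op 7 (reset): HEAD=main@H [exp=G main=H]
commit A: parents=[]
commit F: parents=['H', 'H']
commit G: parents=['H', 'F']
commit H: parents=['A']

Answer: A H F G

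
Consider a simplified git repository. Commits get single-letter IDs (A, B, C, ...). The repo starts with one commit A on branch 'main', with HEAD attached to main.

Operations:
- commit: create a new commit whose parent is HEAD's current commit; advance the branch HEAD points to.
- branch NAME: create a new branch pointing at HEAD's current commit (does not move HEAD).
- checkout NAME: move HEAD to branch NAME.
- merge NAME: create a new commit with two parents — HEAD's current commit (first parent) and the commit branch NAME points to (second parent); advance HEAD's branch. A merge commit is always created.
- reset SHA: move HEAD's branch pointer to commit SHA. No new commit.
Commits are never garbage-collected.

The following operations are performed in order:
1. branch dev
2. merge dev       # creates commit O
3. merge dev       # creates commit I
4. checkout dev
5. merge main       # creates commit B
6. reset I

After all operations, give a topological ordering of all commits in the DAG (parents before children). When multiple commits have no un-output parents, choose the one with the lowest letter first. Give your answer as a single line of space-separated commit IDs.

Answer: A O I B

Derivation:
After op 1 (branch): HEAD=main@A [dev=A main=A]
After op 2 (merge): HEAD=main@O [dev=A main=O]
After op 3 (merge): HEAD=main@I [dev=A main=I]
After op 4 (checkout): HEAD=dev@A [dev=A main=I]
After op 5 (merge): HEAD=dev@B [dev=B main=I]
After op 6 (reset): HEAD=dev@I [dev=I main=I]
commit A: parents=[]
commit B: parents=['A', 'I']
commit I: parents=['O', 'A']
commit O: parents=['A', 'A']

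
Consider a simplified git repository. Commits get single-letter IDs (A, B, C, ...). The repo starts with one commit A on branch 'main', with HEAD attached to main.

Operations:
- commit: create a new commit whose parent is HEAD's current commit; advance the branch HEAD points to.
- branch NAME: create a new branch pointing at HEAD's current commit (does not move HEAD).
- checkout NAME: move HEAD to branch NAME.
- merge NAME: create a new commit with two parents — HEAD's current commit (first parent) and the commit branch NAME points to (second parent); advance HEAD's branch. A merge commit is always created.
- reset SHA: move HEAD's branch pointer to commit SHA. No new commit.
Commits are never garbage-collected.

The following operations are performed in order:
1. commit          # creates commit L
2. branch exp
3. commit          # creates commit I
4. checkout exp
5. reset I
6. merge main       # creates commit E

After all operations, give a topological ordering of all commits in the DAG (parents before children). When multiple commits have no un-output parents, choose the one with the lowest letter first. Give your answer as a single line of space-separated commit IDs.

After op 1 (commit): HEAD=main@L [main=L]
After op 2 (branch): HEAD=main@L [exp=L main=L]
After op 3 (commit): HEAD=main@I [exp=L main=I]
After op 4 (checkout): HEAD=exp@L [exp=L main=I]
After op 5 (reset): HEAD=exp@I [exp=I main=I]
After op 6 (merge): HEAD=exp@E [exp=E main=I]
commit A: parents=[]
commit E: parents=['I', 'I']
commit I: parents=['L']
commit L: parents=['A']

Answer: A L I E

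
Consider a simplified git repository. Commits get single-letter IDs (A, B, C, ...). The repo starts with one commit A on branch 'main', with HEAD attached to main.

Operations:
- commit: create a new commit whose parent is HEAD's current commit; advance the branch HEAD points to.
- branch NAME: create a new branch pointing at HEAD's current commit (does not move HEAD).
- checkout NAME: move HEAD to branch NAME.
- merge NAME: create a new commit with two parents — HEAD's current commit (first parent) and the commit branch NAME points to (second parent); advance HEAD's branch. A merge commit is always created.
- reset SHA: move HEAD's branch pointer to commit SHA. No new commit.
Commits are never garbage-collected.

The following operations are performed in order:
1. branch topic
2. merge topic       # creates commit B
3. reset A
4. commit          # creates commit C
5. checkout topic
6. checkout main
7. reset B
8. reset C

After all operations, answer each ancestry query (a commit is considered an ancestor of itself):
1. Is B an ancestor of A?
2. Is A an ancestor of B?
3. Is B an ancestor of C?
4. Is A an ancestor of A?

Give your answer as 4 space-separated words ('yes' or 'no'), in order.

Answer: no yes no yes

Derivation:
After op 1 (branch): HEAD=main@A [main=A topic=A]
After op 2 (merge): HEAD=main@B [main=B topic=A]
After op 3 (reset): HEAD=main@A [main=A topic=A]
After op 4 (commit): HEAD=main@C [main=C topic=A]
After op 5 (checkout): HEAD=topic@A [main=C topic=A]
After op 6 (checkout): HEAD=main@C [main=C topic=A]
After op 7 (reset): HEAD=main@B [main=B topic=A]
After op 8 (reset): HEAD=main@C [main=C topic=A]
ancestors(A) = {A}; B in? no
ancestors(B) = {A,B}; A in? yes
ancestors(C) = {A,C}; B in? no
ancestors(A) = {A}; A in? yes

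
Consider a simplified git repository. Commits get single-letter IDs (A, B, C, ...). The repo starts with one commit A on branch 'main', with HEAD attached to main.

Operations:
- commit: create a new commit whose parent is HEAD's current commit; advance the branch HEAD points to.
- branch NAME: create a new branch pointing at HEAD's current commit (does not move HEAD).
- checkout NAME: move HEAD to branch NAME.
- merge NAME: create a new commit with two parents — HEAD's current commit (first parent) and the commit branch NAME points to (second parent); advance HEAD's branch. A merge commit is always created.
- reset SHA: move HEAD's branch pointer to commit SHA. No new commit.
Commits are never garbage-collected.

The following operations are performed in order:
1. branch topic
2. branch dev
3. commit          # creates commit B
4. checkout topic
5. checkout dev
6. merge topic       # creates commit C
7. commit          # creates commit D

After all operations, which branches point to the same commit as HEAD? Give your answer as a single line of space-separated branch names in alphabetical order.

Answer: dev

Derivation:
After op 1 (branch): HEAD=main@A [main=A topic=A]
After op 2 (branch): HEAD=main@A [dev=A main=A topic=A]
After op 3 (commit): HEAD=main@B [dev=A main=B topic=A]
After op 4 (checkout): HEAD=topic@A [dev=A main=B topic=A]
After op 5 (checkout): HEAD=dev@A [dev=A main=B topic=A]
After op 6 (merge): HEAD=dev@C [dev=C main=B topic=A]
After op 7 (commit): HEAD=dev@D [dev=D main=B topic=A]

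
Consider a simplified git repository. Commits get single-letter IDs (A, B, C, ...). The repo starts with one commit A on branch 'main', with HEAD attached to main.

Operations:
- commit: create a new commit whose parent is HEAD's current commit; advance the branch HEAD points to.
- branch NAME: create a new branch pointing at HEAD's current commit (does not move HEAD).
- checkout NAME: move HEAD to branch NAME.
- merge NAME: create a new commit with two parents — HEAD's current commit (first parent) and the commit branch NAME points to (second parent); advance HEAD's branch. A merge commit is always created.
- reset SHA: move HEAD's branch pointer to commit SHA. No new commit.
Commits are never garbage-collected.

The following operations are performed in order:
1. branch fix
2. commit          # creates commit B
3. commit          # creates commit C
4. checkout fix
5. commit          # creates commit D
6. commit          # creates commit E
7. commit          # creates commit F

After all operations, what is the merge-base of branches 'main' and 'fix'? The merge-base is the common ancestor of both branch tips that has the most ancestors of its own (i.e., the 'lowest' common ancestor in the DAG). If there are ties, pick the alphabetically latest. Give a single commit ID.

Answer: A

Derivation:
After op 1 (branch): HEAD=main@A [fix=A main=A]
After op 2 (commit): HEAD=main@B [fix=A main=B]
After op 3 (commit): HEAD=main@C [fix=A main=C]
After op 4 (checkout): HEAD=fix@A [fix=A main=C]
After op 5 (commit): HEAD=fix@D [fix=D main=C]
After op 6 (commit): HEAD=fix@E [fix=E main=C]
After op 7 (commit): HEAD=fix@F [fix=F main=C]
ancestors(main=C): ['A', 'B', 'C']
ancestors(fix=F): ['A', 'D', 'E', 'F']
common: ['A']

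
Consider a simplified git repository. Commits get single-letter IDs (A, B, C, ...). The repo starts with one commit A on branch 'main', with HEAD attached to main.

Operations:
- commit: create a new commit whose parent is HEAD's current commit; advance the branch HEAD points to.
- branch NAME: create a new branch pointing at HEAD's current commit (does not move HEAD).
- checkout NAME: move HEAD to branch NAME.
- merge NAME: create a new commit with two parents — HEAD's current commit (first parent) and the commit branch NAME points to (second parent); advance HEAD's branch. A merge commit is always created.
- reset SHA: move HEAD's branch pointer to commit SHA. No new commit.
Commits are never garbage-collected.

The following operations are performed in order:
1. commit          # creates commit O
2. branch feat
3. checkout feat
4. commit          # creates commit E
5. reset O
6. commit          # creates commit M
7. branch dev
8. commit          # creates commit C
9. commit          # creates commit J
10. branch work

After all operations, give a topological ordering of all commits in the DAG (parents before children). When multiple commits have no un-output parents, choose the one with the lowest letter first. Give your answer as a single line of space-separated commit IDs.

After op 1 (commit): HEAD=main@O [main=O]
After op 2 (branch): HEAD=main@O [feat=O main=O]
After op 3 (checkout): HEAD=feat@O [feat=O main=O]
After op 4 (commit): HEAD=feat@E [feat=E main=O]
After op 5 (reset): HEAD=feat@O [feat=O main=O]
After op 6 (commit): HEAD=feat@M [feat=M main=O]
After op 7 (branch): HEAD=feat@M [dev=M feat=M main=O]
After op 8 (commit): HEAD=feat@C [dev=M feat=C main=O]
After op 9 (commit): HEAD=feat@J [dev=M feat=J main=O]
After op 10 (branch): HEAD=feat@J [dev=M feat=J main=O work=J]
commit A: parents=[]
commit C: parents=['M']
commit E: parents=['O']
commit J: parents=['C']
commit M: parents=['O']
commit O: parents=['A']

Answer: A O E M C J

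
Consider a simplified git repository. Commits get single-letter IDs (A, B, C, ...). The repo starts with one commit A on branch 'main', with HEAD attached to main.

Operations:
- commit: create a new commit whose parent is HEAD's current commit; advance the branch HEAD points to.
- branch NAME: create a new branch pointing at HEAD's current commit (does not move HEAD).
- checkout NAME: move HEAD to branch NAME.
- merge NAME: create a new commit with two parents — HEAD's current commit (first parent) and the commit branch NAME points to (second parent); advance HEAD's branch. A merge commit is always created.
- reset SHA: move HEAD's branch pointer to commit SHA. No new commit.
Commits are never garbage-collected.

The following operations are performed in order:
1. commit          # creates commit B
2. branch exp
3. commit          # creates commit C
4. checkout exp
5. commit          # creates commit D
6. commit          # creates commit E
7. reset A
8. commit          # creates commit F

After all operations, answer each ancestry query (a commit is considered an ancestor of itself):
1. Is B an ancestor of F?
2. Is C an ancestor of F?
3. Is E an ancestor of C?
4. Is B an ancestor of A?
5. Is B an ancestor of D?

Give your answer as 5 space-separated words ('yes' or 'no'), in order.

After op 1 (commit): HEAD=main@B [main=B]
After op 2 (branch): HEAD=main@B [exp=B main=B]
After op 3 (commit): HEAD=main@C [exp=B main=C]
After op 4 (checkout): HEAD=exp@B [exp=B main=C]
After op 5 (commit): HEAD=exp@D [exp=D main=C]
After op 6 (commit): HEAD=exp@E [exp=E main=C]
After op 7 (reset): HEAD=exp@A [exp=A main=C]
After op 8 (commit): HEAD=exp@F [exp=F main=C]
ancestors(F) = {A,F}; B in? no
ancestors(F) = {A,F}; C in? no
ancestors(C) = {A,B,C}; E in? no
ancestors(A) = {A}; B in? no
ancestors(D) = {A,B,D}; B in? yes

Answer: no no no no yes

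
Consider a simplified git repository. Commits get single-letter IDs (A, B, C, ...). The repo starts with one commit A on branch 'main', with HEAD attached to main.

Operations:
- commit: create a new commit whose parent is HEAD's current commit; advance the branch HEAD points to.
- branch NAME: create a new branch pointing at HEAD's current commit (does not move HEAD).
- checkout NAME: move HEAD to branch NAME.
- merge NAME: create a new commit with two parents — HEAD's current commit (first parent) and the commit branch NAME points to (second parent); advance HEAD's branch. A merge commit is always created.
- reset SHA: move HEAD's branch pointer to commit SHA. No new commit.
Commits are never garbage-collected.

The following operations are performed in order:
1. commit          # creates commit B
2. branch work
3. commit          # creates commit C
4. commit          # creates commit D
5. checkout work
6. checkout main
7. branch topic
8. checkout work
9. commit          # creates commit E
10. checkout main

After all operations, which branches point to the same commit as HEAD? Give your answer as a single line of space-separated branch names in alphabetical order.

After op 1 (commit): HEAD=main@B [main=B]
After op 2 (branch): HEAD=main@B [main=B work=B]
After op 3 (commit): HEAD=main@C [main=C work=B]
After op 4 (commit): HEAD=main@D [main=D work=B]
After op 5 (checkout): HEAD=work@B [main=D work=B]
After op 6 (checkout): HEAD=main@D [main=D work=B]
After op 7 (branch): HEAD=main@D [main=D topic=D work=B]
After op 8 (checkout): HEAD=work@B [main=D topic=D work=B]
After op 9 (commit): HEAD=work@E [main=D topic=D work=E]
After op 10 (checkout): HEAD=main@D [main=D topic=D work=E]

Answer: main topic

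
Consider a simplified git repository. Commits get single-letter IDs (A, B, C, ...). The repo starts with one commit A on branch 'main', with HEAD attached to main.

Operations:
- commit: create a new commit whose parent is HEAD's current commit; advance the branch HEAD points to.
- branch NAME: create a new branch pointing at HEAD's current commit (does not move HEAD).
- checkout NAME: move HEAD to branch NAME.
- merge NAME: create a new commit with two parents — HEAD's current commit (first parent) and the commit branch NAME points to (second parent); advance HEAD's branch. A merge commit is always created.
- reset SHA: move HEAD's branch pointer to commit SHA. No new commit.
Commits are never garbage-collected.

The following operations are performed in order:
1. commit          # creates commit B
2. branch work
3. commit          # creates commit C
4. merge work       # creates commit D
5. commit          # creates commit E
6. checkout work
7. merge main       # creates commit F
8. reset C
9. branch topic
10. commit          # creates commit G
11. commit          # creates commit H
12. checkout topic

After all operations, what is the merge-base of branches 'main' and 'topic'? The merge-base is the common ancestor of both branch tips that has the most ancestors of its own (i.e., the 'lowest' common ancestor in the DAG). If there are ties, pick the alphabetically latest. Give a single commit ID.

Answer: C

Derivation:
After op 1 (commit): HEAD=main@B [main=B]
After op 2 (branch): HEAD=main@B [main=B work=B]
After op 3 (commit): HEAD=main@C [main=C work=B]
After op 4 (merge): HEAD=main@D [main=D work=B]
After op 5 (commit): HEAD=main@E [main=E work=B]
After op 6 (checkout): HEAD=work@B [main=E work=B]
After op 7 (merge): HEAD=work@F [main=E work=F]
After op 8 (reset): HEAD=work@C [main=E work=C]
After op 9 (branch): HEAD=work@C [main=E topic=C work=C]
After op 10 (commit): HEAD=work@G [main=E topic=C work=G]
After op 11 (commit): HEAD=work@H [main=E topic=C work=H]
After op 12 (checkout): HEAD=topic@C [main=E topic=C work=H]
ancestors(main=E): ['A', 'B', 'C', 'D', 'E']
ancestors(topic=C): ['A', 'B', 'C']
common: ['A', 'B', 'C']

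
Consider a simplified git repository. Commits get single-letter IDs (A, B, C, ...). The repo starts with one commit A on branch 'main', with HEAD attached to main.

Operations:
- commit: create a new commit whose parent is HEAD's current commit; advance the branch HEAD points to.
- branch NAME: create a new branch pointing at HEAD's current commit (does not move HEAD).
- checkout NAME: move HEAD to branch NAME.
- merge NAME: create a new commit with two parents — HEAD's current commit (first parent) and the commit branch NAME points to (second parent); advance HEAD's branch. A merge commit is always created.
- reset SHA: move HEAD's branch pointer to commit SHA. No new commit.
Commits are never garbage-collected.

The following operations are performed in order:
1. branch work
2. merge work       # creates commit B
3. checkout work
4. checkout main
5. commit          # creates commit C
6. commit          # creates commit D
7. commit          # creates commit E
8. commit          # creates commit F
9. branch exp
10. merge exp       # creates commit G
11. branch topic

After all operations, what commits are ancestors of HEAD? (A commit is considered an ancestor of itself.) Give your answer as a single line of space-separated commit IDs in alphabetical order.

After op 1 (branch): HEAD=main@A [main=A work=A]
After op 2 (merge): HEAD=main@B [main=B work=A]
After op 3 (checkout): HEAD=work@A [main=B work=A]
After op 4 (checkout): HEAD=main@B [main=B work=A]
After op 5 (commit): HEAD=main@C [main=C work=A]
After op 6 (commit): HEAD=main@D [main=D work=A]
After op 7 (commit): HEAD=main@E [main=E work=A]
After op 8 (commit): HEAD=main@F [main=F work=A]
After op 9 (branch): HEAD=main@F [exp=F main=F work=A]
After op 10 (merge): HEAD=main@G [exp=F main=G work=A]
After op 11 (branch): HEAD=main@G [exp=F main=G topic=G work=A]

Answer: A B C D E F G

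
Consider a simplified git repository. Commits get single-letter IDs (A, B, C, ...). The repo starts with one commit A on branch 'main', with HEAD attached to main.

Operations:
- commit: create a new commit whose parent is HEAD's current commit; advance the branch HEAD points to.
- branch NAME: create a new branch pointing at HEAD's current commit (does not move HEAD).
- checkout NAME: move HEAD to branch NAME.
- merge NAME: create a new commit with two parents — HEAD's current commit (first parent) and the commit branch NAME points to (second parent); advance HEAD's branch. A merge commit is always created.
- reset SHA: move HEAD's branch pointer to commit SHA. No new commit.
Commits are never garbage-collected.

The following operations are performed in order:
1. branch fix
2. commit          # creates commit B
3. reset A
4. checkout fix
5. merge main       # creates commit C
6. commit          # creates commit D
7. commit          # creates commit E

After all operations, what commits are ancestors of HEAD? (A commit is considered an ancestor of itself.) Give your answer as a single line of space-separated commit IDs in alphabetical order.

Answer: A C D E

Derivation:
After op 1 (branch): HEAD=main@A [fix=A main=A]
After op 2 (commit): HEAD=main@B [fix=A main=B]
After op 3 (reset): HEAD=main@A [fix=A main=A]
After op 4 (checkout): HEAD=fix@A [fix=A main=A]
After op 5 (merge): HEAD=fix@C [fix=C main=A]
After op 6 (commit): HEAD=fix@D [fix=D main=A]
After op 7 (commit): HEAD=fix@E [fix=E main=A]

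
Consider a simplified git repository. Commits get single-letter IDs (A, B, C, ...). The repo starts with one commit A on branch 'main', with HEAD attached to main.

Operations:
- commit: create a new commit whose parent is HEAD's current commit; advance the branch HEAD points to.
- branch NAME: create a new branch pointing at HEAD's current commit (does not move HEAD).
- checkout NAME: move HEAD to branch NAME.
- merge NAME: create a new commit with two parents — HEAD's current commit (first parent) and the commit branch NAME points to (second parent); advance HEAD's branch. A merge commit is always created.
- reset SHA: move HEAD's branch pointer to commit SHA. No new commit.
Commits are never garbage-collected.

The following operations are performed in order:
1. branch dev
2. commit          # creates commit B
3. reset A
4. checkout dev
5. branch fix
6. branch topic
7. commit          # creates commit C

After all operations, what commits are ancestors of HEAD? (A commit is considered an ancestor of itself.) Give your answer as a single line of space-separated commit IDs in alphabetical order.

Answer: A C

Derivation:
After op 1 (branch): HEAD=main@A [dev=A main=A]
After op 2 (commit): HEAD=main@B [dev=A main=B]
After op 3 (reset): HEAD=main@A [dev=A main=A]
After op 4 (checkout): HEAD=dev@A [dev=A main=A]
After op 5 (branch): HEAD=dev@A [dev=A fix=A main=A]
After op 6 (branch): HEAD=dev@A [dev=A fix=A main=A topic=A]
After op 7 (commit): HEAD=dev@C [dev=C fix=A main=A topic=A]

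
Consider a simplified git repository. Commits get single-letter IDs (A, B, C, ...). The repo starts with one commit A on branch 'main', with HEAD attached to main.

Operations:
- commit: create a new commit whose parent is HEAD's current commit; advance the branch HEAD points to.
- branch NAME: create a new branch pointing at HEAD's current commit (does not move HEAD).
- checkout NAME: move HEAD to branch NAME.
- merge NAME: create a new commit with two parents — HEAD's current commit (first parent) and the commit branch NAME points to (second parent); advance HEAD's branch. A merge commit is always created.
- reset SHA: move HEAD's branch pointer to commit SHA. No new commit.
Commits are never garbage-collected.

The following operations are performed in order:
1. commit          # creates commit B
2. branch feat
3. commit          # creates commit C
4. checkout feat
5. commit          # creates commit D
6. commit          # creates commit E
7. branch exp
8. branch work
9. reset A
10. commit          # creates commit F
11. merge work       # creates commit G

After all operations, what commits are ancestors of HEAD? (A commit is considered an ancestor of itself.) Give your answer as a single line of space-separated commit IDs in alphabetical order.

After op 1 (commit): HEAD=main@B [main=B]
After op 2 (branch): HEAD=main@B [feat=B main=B]
After op 3 (commit): HEAD=main@C [feat=B main=C]
After op 4 (checkout): HEAD=feat@B [feat=B main=C]
After op 5 (commit): HEAD=feat@D [feat=D main=C]
After op 6 (commit): HEAD=feat@E [feat=E main=C]
After op 7 (branch): HEAD=feat@E [exp=E feat=E main=C]
After op 8 (branch): HEAD=feat@E [exp=E feat=E main=C work=E]
After op 9 (reset): HEAD=feat@A [exp=E feat=A main=C work=E]
After op 10 (commit): HEAD=feat@F [exp=E feat=F main=C work=E]
After op 11 (merge): HEAD=feat@G [exp=E feat=G main=C work=E]

Answer: A B D E F G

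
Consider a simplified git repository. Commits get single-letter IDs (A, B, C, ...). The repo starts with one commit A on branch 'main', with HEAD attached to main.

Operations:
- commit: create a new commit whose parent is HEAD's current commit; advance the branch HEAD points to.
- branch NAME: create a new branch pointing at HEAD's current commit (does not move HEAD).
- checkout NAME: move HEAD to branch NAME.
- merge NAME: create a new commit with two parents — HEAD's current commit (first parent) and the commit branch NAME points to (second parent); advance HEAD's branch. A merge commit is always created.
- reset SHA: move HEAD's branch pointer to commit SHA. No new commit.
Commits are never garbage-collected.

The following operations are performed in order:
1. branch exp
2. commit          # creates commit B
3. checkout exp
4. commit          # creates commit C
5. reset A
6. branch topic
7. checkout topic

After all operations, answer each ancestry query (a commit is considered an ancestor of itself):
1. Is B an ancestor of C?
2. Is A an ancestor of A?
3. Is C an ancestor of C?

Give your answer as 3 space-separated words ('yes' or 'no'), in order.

Answer: no yes yes

Derivation:
After op 1 (branch): HEAD=main@A [exp=A main=A]
After op 2 (commit): HEAD=main@B [exp=A main=B]
After op 3 (checkout): HEAD=exp@A [exp=A main=B]
After op 4 (commit): HEAD=exp@C [exp=C main=B]
After op 5 (reset): HEAD=exp@A [exp=A main=B]
After op 6 (branch): HEAD=exp@A [exp=A main=B topic=A]
After op 7 (checkout): HEAD=topic@A [exp=A main=B topic=A]
ancestors(C) = {A,C}; B in? no
ancestors(A) = {A}; A in? yes
ancestors(C) = {A,C}; C in? yes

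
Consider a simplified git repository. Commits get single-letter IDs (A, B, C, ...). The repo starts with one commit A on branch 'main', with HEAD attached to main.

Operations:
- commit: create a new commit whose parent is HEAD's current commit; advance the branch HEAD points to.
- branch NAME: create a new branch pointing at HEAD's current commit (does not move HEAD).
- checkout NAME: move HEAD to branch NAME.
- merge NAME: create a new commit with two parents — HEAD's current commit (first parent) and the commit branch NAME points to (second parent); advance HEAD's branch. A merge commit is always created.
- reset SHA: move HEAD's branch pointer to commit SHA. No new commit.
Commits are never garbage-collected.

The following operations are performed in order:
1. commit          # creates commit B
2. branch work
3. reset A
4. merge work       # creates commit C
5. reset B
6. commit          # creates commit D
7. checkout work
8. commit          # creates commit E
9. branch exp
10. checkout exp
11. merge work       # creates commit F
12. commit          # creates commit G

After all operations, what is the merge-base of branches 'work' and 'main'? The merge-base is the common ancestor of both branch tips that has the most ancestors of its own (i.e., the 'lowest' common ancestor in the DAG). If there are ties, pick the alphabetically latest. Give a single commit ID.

After op 1 (commit): HEAD=main@B [main=B]
After op 2 (branch): HEAD=main@B [main=B work=B]
After op 3 (reset): HEAD=main@A [main=A work=B]
After op 4 (merge): HEAD=main@C [main=C work=B]
After op 5 (reset): HEAD=main@B [main=B work=B]
After op 6 (commit): HEAD=main@D [main=D work=B]
After op 7 (checkout): HEAD=work@B [main=D work=B]
After op 8 (commit): HEAD=work@E [main=D work=E]
After op 9 (branch): HEAD=work@E [exp=E main=D work=E]
After op 10 (checkout): HEAD=exp@E [exp=E main=D work=E]
After op 11 (merge): HEAD=exp@F [exp=F main=D work=E]
After op 12 (commit): HEAD=exp@G [exp=G main=D work=E]
ancestors(work=E): ['A', 'B', 'E']
ancestors(main=D): ['A', 'B', 'D']
common: ['A', 'B']

Answer: B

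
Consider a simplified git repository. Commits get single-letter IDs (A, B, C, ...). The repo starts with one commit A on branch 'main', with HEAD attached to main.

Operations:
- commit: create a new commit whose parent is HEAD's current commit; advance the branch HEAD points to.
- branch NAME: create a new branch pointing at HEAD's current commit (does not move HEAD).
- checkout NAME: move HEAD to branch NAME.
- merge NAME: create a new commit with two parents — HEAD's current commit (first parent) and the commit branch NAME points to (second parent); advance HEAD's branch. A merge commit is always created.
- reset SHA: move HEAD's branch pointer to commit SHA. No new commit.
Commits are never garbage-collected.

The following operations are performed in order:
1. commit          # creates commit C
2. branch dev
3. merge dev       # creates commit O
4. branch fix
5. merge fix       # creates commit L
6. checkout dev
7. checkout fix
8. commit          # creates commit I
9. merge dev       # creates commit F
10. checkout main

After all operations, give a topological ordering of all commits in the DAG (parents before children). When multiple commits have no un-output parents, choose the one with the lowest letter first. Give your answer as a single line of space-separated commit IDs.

Answer: A C O I F L

Derivation:
After op 1 (commit): HEAD=main@C [main=C]
After op 2 (branch): HEAD=main@C [dev=C main=C]
After op 3 (merge): HEAD=main@O [dev=C main=O]
After op 4 (branch): HEAD=main@O [dev=C fix=O main=O]
After op 5 (merge): HEAD=main@L [dev=C fix=O main=L]
After op 6 (checkout): HEAD=dev@C [dev=C fix=O main=L]
After op 7 (checkout): HEAD=fix@O [dev=C fix=O main=L]
After op 8 (commit): HEAD=fix@I [dev=C fix=I main=L]
After op 9 (merge): HEAD=fix@F [dev=C fix=F main=L]
After op 10 (checkout): HEAD=main@L [dev=C fix=F main=L]
commit A: parents=[]
commit C: parents=['A']
commit F: parents=['I', 'C']
commit I: parents=['O']
commit L: parents=['O', 'O']
commit O: parents=['C', 'C']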